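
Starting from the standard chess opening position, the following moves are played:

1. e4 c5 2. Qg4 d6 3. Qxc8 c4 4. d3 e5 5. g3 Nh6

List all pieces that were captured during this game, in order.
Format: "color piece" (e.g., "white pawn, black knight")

Tracking captures:
  Qxc8: captured black bishop

black bishop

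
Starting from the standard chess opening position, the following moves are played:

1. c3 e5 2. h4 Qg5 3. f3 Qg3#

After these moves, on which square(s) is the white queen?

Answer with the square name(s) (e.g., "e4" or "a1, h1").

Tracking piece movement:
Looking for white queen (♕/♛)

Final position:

  a b c d e f g h
  ─────────────────
8│♜ ♞ ♝ · ♚ ♝ ♞ ♜│8
7│♟ ♟ ♟ ♟ · ♟ ♟ ♟│7
6│· · · · · · · ·│6
5│· · · · ♟ · · ·│5
4│· · · · · · · ♙│4
3│· · ♙ · · ♙ ♛ ·│3
2│♙ ♙ · ♙ ♙ · ♙ ·│2
1│♖ ♘ ♗ ♕ ♔ ♗ ♘ ♖│1
  ─────────────────
  a b c d e f g h


d1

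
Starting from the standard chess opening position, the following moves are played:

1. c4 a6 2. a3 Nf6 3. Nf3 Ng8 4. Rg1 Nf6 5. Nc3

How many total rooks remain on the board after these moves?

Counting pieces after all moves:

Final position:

  a b c d e f g h
  ─────────────────
8│♜ ♞ ♝ ♛ ♚ ♝ · ♜│8
7│· ♟ ♟ ♟ ♟ ♟ ♟ ♟│7
6│♟ · · · · ♞ · ·│6
5│· · · · · · · ·│5
4│· · ♙ · · · · ·│4
3│♙ · ♘ · · ♘ · ·│3
2│· ♙ · ♙ ♙ ♙ ♙ ♙│2
1│♖ · ♗ ♕ ♔ ♗ ♖ ·│1
  ─────────────────
  a b c d e f g h


4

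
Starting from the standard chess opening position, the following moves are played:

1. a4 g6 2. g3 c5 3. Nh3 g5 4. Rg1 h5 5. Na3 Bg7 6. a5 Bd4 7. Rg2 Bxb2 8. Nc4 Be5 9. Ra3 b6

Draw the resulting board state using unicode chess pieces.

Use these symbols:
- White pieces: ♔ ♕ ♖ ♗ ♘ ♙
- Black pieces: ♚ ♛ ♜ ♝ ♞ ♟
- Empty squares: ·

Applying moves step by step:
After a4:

♜ ♞ ♝ ♛ ♚ ♝ ♞ ♜
♟ ♟ ♟ ♟ ♟ ♟ ♟ ♟
· · · · · · · ·
· · · · · · · ·
♙ · · · · · · ·
· · · · · · · ·
· ♙ ♙ ♙ ♙ ♙ ♙ ♙
♖ ♘ ♗ ♕ ♔ ♗ ♘ ♖


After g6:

♜ ♞ ♝ ♛ ♚ ♝ ♞ ♜
♟ ♟ ♟ ♟ ♟ ♟ · ♟
· · · · · · ♟ ·
· · · · · · · ·
♙ · · · · · · ·
· · · · · · · ·
· ♙ ♙ ♙ ♙ ♙ ♙ ♙
♖ ♘ ♗ ♕ ♔ ♗ ♘ ♖


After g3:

♜ ♞ ♝ ♛ ♚ ♝ ♞ ♜
♟ ♟ ♟ ♟ ♟ ♟ · ♟
· · · · · · ♟ ·
· · · · · · · ·
♙ · · · · · · ·
· · · · · · ♙ ·
· ♙ ♙ ♙ ♙ ♙ · ♙
♖ ♘ ♗ ♕ ♔ ♗ ♘ ♖


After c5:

♜ ♞ ♝ ♛ ♚ ♝ ♞ ♜
♟ ♟ · ♟ ♟ ♟ · ♟
· · · · · · ♟ ·
· · ♟ · · · · ·
♙ · · · · · · ·
· · · · · · ♙ ·
· ♙ ♙ ♙ ♙ ♙ · ♙
♖ ♘ ♗ ♕ ♔ ♗ ♘ ♖


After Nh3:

♜ ♞ ♝ ♛ ♚ ♝ ♞ ♜
♟ ♟ · ♟ ♟ ♟ · ♟
· · · · · · ♟ ·
· · ♟ · · · · ·
♙ · · · · · · ·
· · · · · · ♙ ♘
· ♙ ♙ ♙ ♙ ♙ · ♙
♖ ♘ ♗ ♕ ♔ ♗ · ♖


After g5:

♜ ♞ ♝ ♛ ♚ ♝ ♞ ♜
♟ ♟ · ♟ ♟ ♟ · ♟
· · · · · · · ·
· · ♟ · · · ♟ ·
♙ · · · · · · ·
· · · · · · ♙ ♘
· ♙ ♙ ♙ ♙ ♙ · ♙
♖ ♘ ♗ ♕ ♔ ♗ · ♖


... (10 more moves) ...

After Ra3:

♜ ♞ ♝ ♛ ♚ · ♞ ♜
♟ ♟ · ♟ ♟ ♟ · ·
· · · · · · · ·
♙ · ♟ · ♝ · ♟ ♟
· · ♘ · · · · ·
♖ · · · · · ♙ ♘
· · ♙ ♙ ♙ ♙ ♖ ♙
· · ♗ ♕ ♔ ♗ · ·


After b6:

♜ ♞ ♝ ♛ ♚ · ♞ ♜
♟ · · ♟ ♟ ♟ · ·
· ♟ · · · · · ·
♙ · ♟ · ♝ · ♟ ♟
· · ♘ · · · · ·
♖ · · · · · ♙ ♘
· · ♙ ♙ ♙ ♙ ♖ ♙
· · ♗ ♕ ♔ ♗ · ·



  a b c d e f g h
  ─────────────────
8│♜ ♞ ♝ ♛ ♚ · ♞ ♜│8
7│♟ · · ♟ ♟ ♟ · ·│7
6│· ♟ · · · · · ·│6
5│♙ · ♟ · ♝ · ♟ ♟│5
4│· · ♘ · · · · ·│4
3│♖ · · · · · ♙ ♘│3
2│· · ♙ ♙ ♙ ♙ ♖ ♙│2
1│· · ♗ ♕ ♔ ♗ · ·│1
  ─────────────────
  a b c d e f g h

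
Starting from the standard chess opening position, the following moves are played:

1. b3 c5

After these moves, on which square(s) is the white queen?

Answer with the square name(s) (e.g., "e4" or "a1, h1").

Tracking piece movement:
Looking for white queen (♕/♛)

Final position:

  a b c d e f g h
  ─────────────────
8│♜ ♞ ♝ ♛ ♚ ♝ ♞ ♜│8
7│♟ ♟ · ♟ ♟ ♟ ♟ ♟│7
6│· · · · · · · ·│6
5│· · ♟ · · · · ·│5
4│· · · · · · · ·│4
3│· ♙ · · · · · ·│3
2│♙ · ♙ ♙ ♙ ♙ ♙ ♙│2
1│♖ ♘ ♗ ♕ ♔ ♗ ♘ ♖│1
  ─────────────────
  a b c d e f g h


d1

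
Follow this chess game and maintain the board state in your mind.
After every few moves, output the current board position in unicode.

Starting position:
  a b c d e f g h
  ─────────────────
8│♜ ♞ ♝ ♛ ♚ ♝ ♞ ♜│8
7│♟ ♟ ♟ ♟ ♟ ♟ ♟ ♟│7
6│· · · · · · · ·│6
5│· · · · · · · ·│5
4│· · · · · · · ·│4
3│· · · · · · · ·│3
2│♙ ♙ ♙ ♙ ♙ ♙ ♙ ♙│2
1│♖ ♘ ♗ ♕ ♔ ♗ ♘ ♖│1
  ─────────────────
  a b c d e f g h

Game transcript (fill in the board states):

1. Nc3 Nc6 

  a b c d e f g h
  ─────────────────
8│♜ · ♝ ♛ ♚ ♝ ♞ ♜│8
7│♟ ♟ ♟ ♟ ♟ ♟ ♟ ♟│7
6│· · ♞ · · · · ·│6
5│· · · · · · · ·│5
4│· · · · · · · ·│4
3│· · ♘ · · · · ·│3
2│♙ ♙ ♙ ♙ ♙ ♙ ♙ ♙│2
1│♖ · ♗ ♕ ♔ ♗ ♘ ♖│1
  ─────────────────
  a b c d e f g h

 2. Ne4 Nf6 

  a b c d e f g h
  ─────────────────
8│♜ · ♝ ♛ ♚ ♝ · ♜│8
7│♟ ♟ ♟ ♟ ♟ ♟ ♟ ♟│7
6│· · ♞ · · ♞ · ·│6
5│· · · · · · · ·│5
4│· · · · ♘ · · ·│4
3│· · · · · · · ·│3
2│♙ ♙ ♙ ♙ ♙ ♙ ♙ ♙│2
1│♖ · ♗ ♕ ♔ ♗ ♘ ♖│1
  ─────────────────
  a b c d e f g h

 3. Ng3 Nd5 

  a b c d e f g h
  ─────────────────
8│♜ · ♝ ♛ ♚ ♝ · ♜│8
7│♟ ♟ ♟ ♟ ♟ ♟ ♟ ♟│7
6│· · ♞ · · · · ·│6
5│· · · ♞ · · · ·│5
4│· · · · · · · ·│4
3│· · · · · · ♘ ·│3
2│♙ ♙ ♙ ♙ ♙ ♙ ♙ ♙│2
1│♖ · ♗ ♕ ♔ ♗ ♘ ♖│1
  ─────────────────
  a b c d e f g h

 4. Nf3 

  a b c d e f g h
  ─────────────────
8│♜ · ♝ ♛ ♚ ♝ · ♜│8
7│♟ ♟ ♟ ♟ ♟ ♟ ♟ ♟│7
6│· · ♞ · · · · ·│6
5│· · · ♞ · · · ·│5
4│· · · · · · · ·│4
3│· · · · · ♘ ♘ ·│3
2│♙ ♙ ♙ ♙ ♙ ♙ ♙ ♙│2
1│♖ · ♗ ♕ ♔ ♗ · ♖│1
  ─────────────────
  a b c d e f g h


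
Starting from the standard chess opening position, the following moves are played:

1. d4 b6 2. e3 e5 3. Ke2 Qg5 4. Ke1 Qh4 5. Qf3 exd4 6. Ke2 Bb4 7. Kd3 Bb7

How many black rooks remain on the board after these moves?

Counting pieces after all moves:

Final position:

  a b c d e f g h
  ─────────────────
8│♜ ♞ · · ♚ · ♞ ♜│8
7│♟ ♝ ♟ ♟ · ♟ ♟ ♟│7
6│· ♟ · · · · · ·│6
5│· · · · · · · ·│5
4│· ♝ · ♟ · · · ♛│4
3│· · · ♔ ♙ ♕ · ·│3
2│♙ ♙ ♙ · · ♙ ♙ ♙│2
1│♖ ♘ ♗ · · ♗ ♘ ♖│1
  ─────────────────
  a b c d e f g h


2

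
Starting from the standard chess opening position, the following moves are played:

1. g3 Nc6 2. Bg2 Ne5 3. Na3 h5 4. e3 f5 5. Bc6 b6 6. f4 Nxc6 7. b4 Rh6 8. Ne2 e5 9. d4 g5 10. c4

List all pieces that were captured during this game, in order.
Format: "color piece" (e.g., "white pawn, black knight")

Tracking captures:
  Nxc6: captured white bishop

white bishop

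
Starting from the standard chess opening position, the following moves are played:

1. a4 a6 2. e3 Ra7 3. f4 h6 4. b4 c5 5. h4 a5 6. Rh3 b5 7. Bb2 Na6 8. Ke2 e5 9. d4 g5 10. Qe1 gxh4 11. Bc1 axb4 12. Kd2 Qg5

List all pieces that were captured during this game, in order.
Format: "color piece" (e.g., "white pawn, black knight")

Tracking captures:
  gxh4: captured white pawn
  axb4: captured white pawn

white pawn, white pawn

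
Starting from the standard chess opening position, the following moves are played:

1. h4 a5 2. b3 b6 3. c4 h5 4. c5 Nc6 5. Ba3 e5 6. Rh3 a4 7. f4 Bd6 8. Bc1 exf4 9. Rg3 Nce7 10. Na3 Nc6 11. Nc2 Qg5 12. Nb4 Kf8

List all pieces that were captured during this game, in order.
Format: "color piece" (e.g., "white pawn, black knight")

Tracking captures:
  exf4: captured white pawn

white pawn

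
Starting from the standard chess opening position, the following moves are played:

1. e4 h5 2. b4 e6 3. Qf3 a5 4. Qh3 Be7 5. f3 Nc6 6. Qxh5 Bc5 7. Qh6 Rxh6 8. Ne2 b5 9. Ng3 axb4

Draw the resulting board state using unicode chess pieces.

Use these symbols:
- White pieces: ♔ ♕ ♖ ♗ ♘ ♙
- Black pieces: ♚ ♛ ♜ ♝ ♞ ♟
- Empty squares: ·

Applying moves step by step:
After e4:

♜ ♞ ♝ ♛ ♚ ♝ ♞ ♜
♟ ♟ ♟ ♟ ♟ ♟ ♟ ♟
· · · · · · · ·
· · · · · · · ·
· · · · ♙ · · ·
· · · · · · · ·
♙ ♙ ♙ ♙ · ♙ ♙ ♙
♖ ♘ ♗ ♕ ♔ ♗ ♘ ♖


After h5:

♜ ♞ ♝ ♛ ♚ ♝ ♞ ♜
♟ ♟ ♟ ♟ ♟ ♟ ♟ ·
· · · · · · · ·
· · · · · · · ♟
· · · · ♙ · · ·
· · · · · · · ·
♙ ♙ ♙ ♙ · ♙ ♙ ♙
♖ ♘ ♗ ♕ ♔ ♗ ♘ ♖


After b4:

♜ ♞ ♝ ♛ ♚ ♝ ♞ ♜
♟ ♟ ♟ ♟ ♟ ♟ ♟ ·
· · · · · · · ·
· · · · · · · ♟
· ♙ · · ♙ · · ·
· · · · · · · ·
♙ · ♙ ♙ · ♙ ♙ ♙
♖ ♘ ♗ ♕ ♔ ♗ ♘ ♖


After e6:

♜ ♞ ♝ ♛ ♚ ♝ ♞ ♜
♟ ♟ ♟ ♟ · ♟ ♟ ·
· · · · ♟ · · ·
· · · · · · · ♟
· ♙ · · ♙ · · ·
· · · · · · · ·
♙ · ♙ ♙ · ♙ ♙ ♙
♖ ♘ ♗ ♕ ♔ ♗ ♘ ♖


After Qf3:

♜ ♞ ♝ ♛ ♚ ♝ ♞ ♜
♟ ♟ ♟ ♟ · ♟ ♟ ·
· · · · ♟ · · ·
· · · · · · · ♟
· ♙ · · ♙ · · ·
· · · · · ♕ · ·
♙ · ♙ ♙ · ♙ ♙ ♙
♖ ♘ ♗ · ♔ ♗ ♘ ♖


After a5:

♜ ♞ ♝ ♛ ♚ ♝ ♞ ♜
· ♟ ♟ ♟ · ♟ ♟ ·
· · · · ♟ · · ·
♟ · · · · · · ♟
· ♙ · · ♙ · · ·
· · · · · ♕ · ·
♙ · ♙ ♙ · ♙ ♙ ♙
♖ ♘ ♗ · ♔ ♗ ♘ ♖


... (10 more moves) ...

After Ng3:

♜ · ♝ ♛ ♚ · ♞ ·
· · ♟ ♟ · ♟ ♟ ·
· · ♞ · ♟ · · ♜
♟ ♟ ♝ · · · · ·
· ♙ · · ♙ · · ·
· · · · · ♙ ♘ ·
♙ · ♙ ♙ · · ♙ ♙
♖ ♘ ♗ · ♔ ♗ · ♖


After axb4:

♜ · ♝ ♛ ♚ · ♞ ·
· · ♟ ♟ · ♟ ♟ ·
· · ♞ · ♟ · · ♜
· ♟ ♝ · · · · ·
· ♟ · · ♙ · · ·
· · · · · ♙ ♘ ·
♙ · ♙ ♙ · · ♙ ♙
♖ ♘ ♗ · ♔ ♗ · ♖



  a b c d e f g h
  ─────────────────
8│♜ · ♝ ♛ ♚ · ♞ ·│8
7│· · ♟ ♟ · ♟ ♟ ·│7
6│· · ♞ · ♟ · · ♜│6
5│· ♟ ♝ · · · · ·│5
4│· ♟ · · ♙ · · ·│4
3│· · · · · ♙ ♘ ·│3
2│♙ · ♙ ♙ · · ♙ ♙│2
1│♖ ♘ ♗ · ♔ ♗ · ♖│1
  ─────────────────
  a b c d e f g h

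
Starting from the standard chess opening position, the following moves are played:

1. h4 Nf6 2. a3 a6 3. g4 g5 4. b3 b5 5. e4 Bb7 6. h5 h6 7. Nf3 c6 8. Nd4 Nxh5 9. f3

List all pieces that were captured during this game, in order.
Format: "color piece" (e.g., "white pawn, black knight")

Tracking captures:
  Nxh5: captured white pawn

white pawn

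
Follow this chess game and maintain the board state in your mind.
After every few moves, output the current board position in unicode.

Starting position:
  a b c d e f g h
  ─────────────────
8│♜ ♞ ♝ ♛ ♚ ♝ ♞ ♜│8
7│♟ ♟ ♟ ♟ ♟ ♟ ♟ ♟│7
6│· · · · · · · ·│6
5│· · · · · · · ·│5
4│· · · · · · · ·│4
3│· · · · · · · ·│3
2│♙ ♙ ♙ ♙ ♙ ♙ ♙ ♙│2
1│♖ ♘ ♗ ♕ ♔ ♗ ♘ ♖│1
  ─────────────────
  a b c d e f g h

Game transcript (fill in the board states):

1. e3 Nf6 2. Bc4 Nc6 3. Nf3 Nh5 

  a b c d e f g h
  ─────────────────
8│♜ · ♝ ♛ ♚ ♝ · ♜│8
7│♟ ♟ ♟ ♟ ♟ ♟ ♟ ♟│7
6│· · ♞ · · · · ·│6
5│· · · · · · · ♞│5
4│· · ♗ · · · · ·│4
3│· · · · ♙ ♘ · ·│3
2│♙ ♙ ♙ ♙ · ♙ ♙ ♙│2
1│♖ ♘ ♗ ♕ ♔ · · ♖│1
  ─────────────────
  a b c d e f g h

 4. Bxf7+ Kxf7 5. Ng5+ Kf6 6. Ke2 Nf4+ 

  a b c d e f g h
  ─────────────────
8│♜ · ♝ ♛ · ♝ · ♜│8
7│♟ ♟ ♟ ♟ ♟ · ♟ ♟│7
6│· · ♞ · · ♚ · ·│6
5│· · · · · · ♘ ·│5
4│· · · · · ♞ · ·│4
3│· · · · ♙ · · ·│3
2│♙ ♙ ♙ ♙ ♔ ♙ ♙ ♙│2
1│♖ ♘ ♗ ♕ · · · ♖│1
  ─────────────────
  a b c d e f g h

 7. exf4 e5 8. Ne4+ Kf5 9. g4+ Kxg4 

  a b c d e f g h
  ─────────────────
8│♜ · ♝ ♛ · ♝ · ♜│8
7│♟ ♟ ♟ ♟ · · ♟ ♟│7
6│· · ♞ · · · · ·│6
5│· · · · ♟ · · ·│5
4│· · · · ♘ ♙ ♚ ·│4
3│· · · · · · · ·│3
2│♙ ♙ ♙ ♙ ♔ ♙ · ♙│2
1│♖ ♘ ♗ ♕ · · · ♖│1
  ─────────────────
  a b c d e f g h

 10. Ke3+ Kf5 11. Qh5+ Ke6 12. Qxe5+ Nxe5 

  a b c d e f g h
  ─────────────────
8│♜ · ♝ ♛ · ♝ · ♜│8
7│♟ ♟ ♟ ♟ · · ♟ ♟│7
6│· · · · ♚ · · ·│6
5│· · · · ♞ · · ·│5
4│· · · · ♘ ♙ · ·│4
3│· · · · ♔ · · ·│3
2│♙ ♙ ♙ ♙ · ♙ · ♙│2
1│♖ ♘ ♗ · · · · ♖│1
  ─────────────────
  a b c d e f g h

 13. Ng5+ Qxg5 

  a b c d e f g h
  ─────────────────
8│♜ · ♝ · · ♝ · ♜│8
7│♟ ♟ ♟ ♟ · · ♟ ♟│7
6│· · · · ♚ · · ·│6
5│· · · · ♞ · ♛ ·│5
4│· · · · · ♙ · ·│4
3│· · · · ♔ · · ·│3
2│♙ ♙ ♙ ♙ · ♙ · ♙│2
1│♖ ♘ ♗ · · · · ♖│1
  ─────────────────
  a b c d e f g h


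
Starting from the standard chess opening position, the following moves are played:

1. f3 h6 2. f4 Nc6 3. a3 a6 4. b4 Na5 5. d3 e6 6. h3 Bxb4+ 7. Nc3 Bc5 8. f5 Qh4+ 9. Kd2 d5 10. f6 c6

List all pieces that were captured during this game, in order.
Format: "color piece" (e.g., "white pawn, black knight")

Tracking captures:
  Bxb4+: captured white pawn

white pawn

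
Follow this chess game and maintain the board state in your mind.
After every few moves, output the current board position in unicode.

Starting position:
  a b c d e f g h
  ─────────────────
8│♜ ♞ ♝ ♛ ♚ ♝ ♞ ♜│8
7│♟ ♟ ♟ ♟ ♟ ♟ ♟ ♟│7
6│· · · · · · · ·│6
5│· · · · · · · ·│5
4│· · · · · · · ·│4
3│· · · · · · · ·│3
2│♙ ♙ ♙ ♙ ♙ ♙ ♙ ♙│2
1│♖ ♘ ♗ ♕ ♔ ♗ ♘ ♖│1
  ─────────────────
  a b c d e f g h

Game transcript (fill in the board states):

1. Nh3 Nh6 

  a b c d e f g h
  ─────────────────
8│♜ ♞ ♝ ♛ ♚ ♝ · ♜│8
7│♟ ♟ ♟ ♟ ♟ ♟ ♟ ♟│7
6│· · · · · · · ♞│6
5│· · · · · · · ·│5
4│· · · · · · · ·│4
3│· · · · · · · ♘│3
2│♙ ♙ ♙ ♙ ♙ ♙ ♙ ♙│2
1│♖ ♘ ♗ ♕ ♔ ♗ · ♖│1
  ─────────────────
  a b c d e f g h

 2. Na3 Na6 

  a b c d e f g h
  ─────────────────
8│♜ · ♝ ♛ ♚ ♝ · ♜│8
7│♟ ♟ ♟ ♟ ♟ ♟ ♟ ♟│7
6│♞ · · · · · · ♞│6
5│· · · · · · · ·│5
4│· · · · · · · ·│4
3│♘ · · · · · · ♘│3
2│♙ ♙ ♙ ♙ ♙ ♙ ♙ ♙│2
1│♖ · ♗ ♕ ♔ ♗ · ♖│1
  ─────────────────
  a b c d e f g h

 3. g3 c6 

  a b c d e f g h
  ─────────────────
8│♜ · ♝ ♛ ♚ ♝ · ♜│8
7│♟ ♟ · ♟ ♟ ♟ ♟ ♟│7
6│♞ · ♟ · · · · ♞│6
5│· · · · · · · ·│5
4│· · · · · · · ·│4
3│♘ · · · · · ♙ ♘│3
2│♙ ♙ ♙ ♙ ♙ ♙ · ♙│2
1│♖ · ♗ ♕ ♔ ♗ · ♖│1
  ─────────────────
  a b c d e f g h

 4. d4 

  a b c d e f g h
  ─────────────────
8│♜ · ♝ ♛ ♚ ♝ · ♜│8
7│♟ ♟ · ♟ ♟ ♟ ♟ ♟│7
6│♞ · ♟ · · · · ♞│6
5│· · · · · · · ·│5
4│· · · ♙ · · · ·│4
3│♘ · · · · · ♙ ♘│3
2│♙ ♙ ♙ · ♙ ♙ · ♙│2
1│♖ · ♗ ♕ ♔ ♗ · ♖│1
  ─────────────────
  a b c d e f g h


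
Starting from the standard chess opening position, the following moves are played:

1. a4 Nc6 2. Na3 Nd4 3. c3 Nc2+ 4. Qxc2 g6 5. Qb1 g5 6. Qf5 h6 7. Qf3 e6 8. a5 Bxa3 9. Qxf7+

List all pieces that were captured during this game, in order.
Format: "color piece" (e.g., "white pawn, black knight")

Tracking captures:
  Qxc2: captured black knight
  Bxa3: captured white knight
  Qxf7+: captured black pawn

black knight, white knight, black pawn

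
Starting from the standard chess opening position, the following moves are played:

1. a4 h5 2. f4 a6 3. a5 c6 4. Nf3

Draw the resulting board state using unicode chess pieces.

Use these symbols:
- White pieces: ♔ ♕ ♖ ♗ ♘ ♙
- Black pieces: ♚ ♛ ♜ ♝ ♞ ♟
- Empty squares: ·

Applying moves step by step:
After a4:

♜ ♞ ♝ ♛ ♚ ♝ ♞ ♜
♟ ♟ ♟ ♟ ♟ ♟ ♟ ♟
· · · · · · · ·
· · · · · · · ·
♙ · · · · · · ·
· · · · · · · ·
· ♙ ♙ ♙ ♙ ♙ ♙ ♙
♖ ♘ ♗ ♕ ♔ ♗ ♘ ♖


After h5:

♜ ♞ ♝ ♛ ♚ ♝ ♞ ♜
♟ ♟ ♟ ♟ ♟ ♟ ♟ ·
· · · · · · · ·
· · · · · · · ♟
♙ · · · · · · ·
· · · · · · · ·
· ♙ ♙ ♙ ♙ ♙ ♙ ♙
♖ ♘ ♗ ♕ ♔ ♗ ♘ ♖


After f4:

♜ ♞ ♝ ♛ ♚ ♝ ♞ ♜
♟ ♟ ♟ ♟ ♟ ♟ ♟ ·
· · · · · · · ·
· · · · · · · ♟
♙ · · · · ♙ · ·
· · · · · · · ·
· ♙ ♙ ♙ ♙ · ♙ ♙
♖ ♘ ♗ ♕ ♔ ♗ ♘ ♖


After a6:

♜ ♞ ♝ ♛ ♚ ♝ ♞ ♜
· ♟ ♟ ♟ ♟ ♟ ♟ ·
♟ · · · · · · ·
· · · · · · · ♟
♙ · · · · ♙ · ·
· · · · · · · ·
· ♙ ♙ ♙ ♙ · ♙ ♙
♖ ♘ ♗ ♕ ♔ ♗ ♘ ♖


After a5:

♜ ♞ ♝ ♛ ♚ ♝ ♞ ♜
· ♟ ♟ ♟ ♟ ♟ ♟ ·
♟ · · · · · · ·
♙ · · · · · · ♟
· · · · · ♙ · ·
· · · · · · · ·
· ♙ ♙ ♙ ♙ · ♙ ♙
♖ ♘ ♗ ♕ ♔ ♗ ♘ ♖


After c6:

♜ ♞ ♝ ♛ ♚ ♝ ♞ ♜
· ♟ · ♟ ♟ ♟ ♟ ·
♟ · ♟ · · · · ·
♙ · · · · · · ♟
· · · · · ♙ · ·
· · · · · · · ·
· ♙ ♙ ♙ ♙ · ♙ ♙
♖ ♘ ♗ ♕ ♔ ♗ ♘ ♖


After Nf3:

♜ ♞ ♝ ♛ ♚ ♝ ♞ ♜
· ♟ · ♟ ♟ ♟ ♟ ·
♟ · ♟ · · · · ·
♙ · · · · · · ♟
· · · · · ♙ · ·
· · · · · ♘ · ·
· ♙ ♙ ♙ ♙ · ♙ ♙
♖ ♘ ♗ ♕ ♔ ♗ · ♖



  a b c d e f g h
  ─────────────────
8│♜ ♞ ♝ ♛ ♚ ♝ ♞ ♜│8
7│· ♟ · ♟ ♟ ♟ ♟ ·│7
6│♟ · ♟ · · · · ·│6
5│♙ · · · · · · ♟│5
4│· · · · · ♙ · ·│4
3│· · · · · ♘ · ·│3
2│· ♙ ♙ ♙ ♙ · ♙ ♙│2
1│♖ ♘ ♗ ♕ ♔ ♗ · ♖│1
  ─────────────────
  a b c d e f g h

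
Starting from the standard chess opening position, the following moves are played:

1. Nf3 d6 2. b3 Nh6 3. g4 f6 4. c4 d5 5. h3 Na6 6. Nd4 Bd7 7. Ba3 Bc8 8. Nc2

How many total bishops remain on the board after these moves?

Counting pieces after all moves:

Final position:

  a b c d e f g h
  ─────────────────
8│♜ · ♝ ♛ ♚ ♝ · ♜│8
7│♟ ♟ ♟ · ♟ · ♟ ♟│7
6│♞ · · · · ♟ · ♞│6
5│· · · ♟ · · · ·│5
4│· · ♙ · · · ♙ ·│4
3│♗ ♙ · · · · · ♙│3
2│♙ · ♘ ♙ ♙ ♙ · ·│2
1│♖ ♘ · ♕ ♔ ♗ · ♖│1
  ─────────────────
  a b c d e f g h


4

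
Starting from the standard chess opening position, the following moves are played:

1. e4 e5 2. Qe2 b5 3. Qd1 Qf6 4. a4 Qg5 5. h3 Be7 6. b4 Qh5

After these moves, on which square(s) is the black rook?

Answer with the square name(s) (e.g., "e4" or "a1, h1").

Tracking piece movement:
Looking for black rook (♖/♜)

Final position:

  a b c d e f g h
  ─────────────────
8│♜ ♞ ♝ · ♚ · ♞ ♜│8
7│♟ · ♟ ♟ ♝ ♟ ♟ ♟│7
6│· · · · · · · ·│6
5│· ♟ · · ♟ · · ♛│5
4│♙ ♙ · · ♙ · · ·│4
3│· · · · · · · ♙│3
2│· · ♙ ♙ · ♙ ♙ ·│2
1│♖ ♘ ♗ ♕ ♔ ♗ ♘ ♖│1
  ─────────────────
  a b c d e f g h


a8, h8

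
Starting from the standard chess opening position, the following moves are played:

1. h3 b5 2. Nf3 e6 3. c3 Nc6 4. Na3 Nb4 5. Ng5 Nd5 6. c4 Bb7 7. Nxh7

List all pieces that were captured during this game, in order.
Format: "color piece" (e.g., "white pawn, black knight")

Tracking captures:
  Nxh7: captured black pawn

black pawn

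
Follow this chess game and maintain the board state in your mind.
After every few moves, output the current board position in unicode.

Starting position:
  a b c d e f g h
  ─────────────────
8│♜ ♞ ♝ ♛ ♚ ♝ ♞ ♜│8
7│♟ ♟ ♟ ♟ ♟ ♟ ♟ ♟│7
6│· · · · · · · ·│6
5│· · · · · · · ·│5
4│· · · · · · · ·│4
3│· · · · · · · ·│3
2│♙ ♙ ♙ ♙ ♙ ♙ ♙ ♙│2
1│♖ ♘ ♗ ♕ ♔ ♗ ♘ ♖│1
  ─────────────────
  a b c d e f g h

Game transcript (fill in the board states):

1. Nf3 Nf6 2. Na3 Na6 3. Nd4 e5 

  a b c d e f g h
  ─────────────────
8│♜ · ♝ ♛ ♚ ♝ · ♜│8
7│♟ ♟ ♟ ♟ · ♟ ♟ ♟│7
6│♞ · · · · ♞ · ·│6
5│· · · · ♟ · · ·│5
4│· · · ♘ · · · ·│4
3│♘ · · · · · · ·│3
2│♙ ♙ ♙ ♙ ♙ ♙ ♙ ♙│2
1│♖ · ♗ ♕ ♔ ♗ · ♖│1
  ─────────────────
  a b c d e f g h

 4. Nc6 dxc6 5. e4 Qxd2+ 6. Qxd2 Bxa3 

  a b c d e f g h
  ─────────────────
8│♜ · ♝ · ♚ · · ♜│8
7│♟ ♟ ♟ · · ♟ ♟ ♟│7
6│♞ · ♟ · · ♞ · ·│6
5│· · · · ♟ · · ·│5
4│· · · · ♙ · · ·│4
3│♝ · · · · · · ·│3
2│♙ ♙ ♙ ♕ · ♙ ♙ ♙│2
1│♖ · ♗ · ♔ ♗ · ♖│1
  ─────────────────
  a b c d e f g h

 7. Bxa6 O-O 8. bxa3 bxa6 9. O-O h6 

  a b c d e f g h
  ─────────────────
8│♜ · ♝ · · ♜ ♚ ·│8
7│♟ · ♟ · · ♟ ♟ ·│7
6│♟ · ♟ · · ♞ · ♟│6
5│· · · · ♟ · · ·│5
4│· · · · ♙ · · ·│4
3│♙ · · · · · · ·│3
2│♙ · ♙ ♕ · ♙ ♙ ♙│2
1│♖ · ♗ · · ♖ ♔ ·│1
  ─────────────────
  a b c d e f g h

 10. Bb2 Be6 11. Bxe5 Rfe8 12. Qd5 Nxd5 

  a b c d e f g h
  ─────────────────
8│♜ · · · ♜ · ♚ ·│8
7│♟ · ♟ · · ♟ ♟ ·│7
6│♟ · ♟ · ♝ · · ♟│6
5│· · · ♞ ♗ · · ·│5
4│· · · · ♙ · · ·│4
3│♙ · · · · · · ·│3
2│♙ · ♙ · · ♙ ♙ ♙│2
1│♖ · · · · ♖ ♔ ·│1
  ─────────────────
  a b c d e f g h

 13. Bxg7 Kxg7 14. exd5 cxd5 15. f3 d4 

  a b c d e f g h
  ─────────────────
8│♜ · · · ♜ · · ·│8
7│♟ · ♟ · · ♟ ♚ ·│7
6│♟ · · · ♝ · · ♟│6
5│· · · · · · · ·│5
4│· · · ♟ · · · ·│4
3│♙ · · · · ♙ · ·│3
2│♙ · ♙ · · · ♙ ♙│2
1│♖ · · · · ♖ ♔ ·│1
  ─────────────────
  a b c d e f g h



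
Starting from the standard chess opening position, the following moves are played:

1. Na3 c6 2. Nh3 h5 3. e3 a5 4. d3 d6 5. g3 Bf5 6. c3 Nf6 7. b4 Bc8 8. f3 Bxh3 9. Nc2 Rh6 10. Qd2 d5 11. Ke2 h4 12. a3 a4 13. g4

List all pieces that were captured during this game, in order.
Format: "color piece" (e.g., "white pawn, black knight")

Tracking captures:
  Bxh3: captured white knight

white knight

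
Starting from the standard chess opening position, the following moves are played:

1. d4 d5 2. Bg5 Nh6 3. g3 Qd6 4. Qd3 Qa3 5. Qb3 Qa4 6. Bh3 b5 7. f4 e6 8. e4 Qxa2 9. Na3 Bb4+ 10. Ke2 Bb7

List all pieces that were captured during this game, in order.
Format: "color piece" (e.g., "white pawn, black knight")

Tracking captures:
  Qxa2: captured white pawn

white pawn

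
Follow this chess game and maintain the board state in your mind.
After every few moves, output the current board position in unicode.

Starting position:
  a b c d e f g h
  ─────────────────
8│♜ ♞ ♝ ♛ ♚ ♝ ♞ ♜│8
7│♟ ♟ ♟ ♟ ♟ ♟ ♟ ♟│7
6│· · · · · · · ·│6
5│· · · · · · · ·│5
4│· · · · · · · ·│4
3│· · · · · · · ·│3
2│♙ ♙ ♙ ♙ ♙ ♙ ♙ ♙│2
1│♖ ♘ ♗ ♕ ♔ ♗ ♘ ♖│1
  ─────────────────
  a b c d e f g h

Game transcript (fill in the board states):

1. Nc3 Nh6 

  a b c d e f g h
  ─────────────────
8│♜ ♞ ♝ ♛ ♚ ♝ · ♜│8
7│♟ ♟ ♟ ♟ ♟ ♟ ♟ ♟│7
6│· · · · · · · ♞│6
5│· · · · · · · ·│5
4│· · · · · · · ·│4
3│· · ♘ · · · · ·│3
2│♙ ♙ ♙ ♙ ♙ ♙ ♙ ♙│2
1│♖ · ♗ ♕ ♔ ♗ ♘ ♖│1
  ─────────────────
  a b c d e f g h

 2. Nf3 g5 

  a b c d e f g h
  ─────────────────
8│♜ ♞ ♝ ♛ ♚ ♝ · ♜│8
7│♟ ♟ ♟ ♟ ♟ ♟ · ♟│7
6│· · · · · · · ♞│6
5│· · · · · · ♟ ·│5
4│· · · · · · · ·│4
3│· · ♘ · · ♘ · ·│3
2│♙ ♙ ♙ ♙ ♙ ♙ ♙ ♙│2
1│♖ · ♗ ♕ ♔ ♗ · ♖│1
  ─────────────────
  a b c d e f g h

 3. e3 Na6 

  a b c d e f g h
  ─────────────────
8│♜ · ♝ ♛ ♚ ♝ · ♜│8
7│♟ ♟ ♟ ♟ ♟ ♟ · ♟│7
6│♞ · · · · · · ♞│6
5│· · · · · · ♟ ·│5
4│· · · · · · · ·│4
3│· · ♘ · ♙ ♘ · ·│3
2│♙ ♙ ♙ ♙ · ♙ ♙ ♙│2
1│♖ · ♗ ♕ ♔ ♗ · ♖│1
  ─────────────────
  a b c d e f g h

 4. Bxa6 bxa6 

  a b c d e f g h
  ─────────────────
8│♜ · ♝ ♛ ♚ ♝ · ♜│8
7│♟ · ♟ ♟ ♟ ♟ · ♟│7
6│♟ · · · · · · ♞│6
5│· · · · · · ♟ ·│5
4│· · · · · · · ·│4
3│· · ♘ · ♙ ♘ · ·│3
2│♙ ♙ ♙ ♙ · ♙ ♙ ♙│2
1│♖ · ♗ ♕ ♔ · · ♖│1
  ─────────────────
  a b c d e f g h

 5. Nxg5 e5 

  a b c d e f g h
  ─────────────────
8│♜ · ♝ ♛ ♚ ♝ · ♜│8
7│♟ · ♟ ♟ · ♟ · ♟│7
6│♟ · · · · · · ♞│6
5│· · · · ♟ · ♘ ·│5
4│· · · · · · · ·│4
3│· · ♘ · ♙ · · ·│3
2│♙ ♙ ♙ ♙ · ♙ ♙ ♙│2
1│♖ · ♗ ♕ ♔ · · ♖│1
  ─────────────────
  a b c d e f g h



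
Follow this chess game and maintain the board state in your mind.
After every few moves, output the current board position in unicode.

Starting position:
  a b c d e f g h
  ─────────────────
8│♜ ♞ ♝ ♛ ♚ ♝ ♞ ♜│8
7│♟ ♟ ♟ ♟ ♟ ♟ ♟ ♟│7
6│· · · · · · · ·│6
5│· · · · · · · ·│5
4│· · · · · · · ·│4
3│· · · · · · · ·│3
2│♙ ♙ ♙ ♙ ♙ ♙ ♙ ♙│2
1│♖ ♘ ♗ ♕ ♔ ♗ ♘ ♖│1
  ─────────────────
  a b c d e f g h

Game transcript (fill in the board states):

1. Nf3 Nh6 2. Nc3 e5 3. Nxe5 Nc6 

  a b c d e f g h
  ─────────────────
8│♜ · ♝ ♛ ♚ ♝ · ♜│8
7│♟ ♟ ♟ ♟ · ♟ ♟ ♟│7
6│· · ♞ · · · · ♞│6
5│· · · · ♘ · · ·│5
4│· · · · · · · ·│4
3│· · ♘ · · · · ·│3
2│♙ ♙ ♙ ♙ ♙ ♙ ♙ ♙│2
1│♖ · ♗ ♕ ♔ ♗ · ♖│1
  ─────────────────
  a b c d e f g h

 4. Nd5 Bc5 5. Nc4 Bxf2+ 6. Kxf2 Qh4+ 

  a b c d e f g h
  ─────────────────
8│♜ · ♝ · ♚ · · ♜│8
7│♟ ♟ ♟ ♟ · ♟ ♟ ♟│7
6│· · ♞ · · · · ♞│6
5│· · · ♘ · · · ·│5
4│· · ♘ · · · · ♛│4
3│· · · · · · · ·│3
2│♙ ♙ ♙ ♙ ♙ ♔ ♙ ♙│2
1│♖ · ♗ ♕ · ♗ · ♖│1
  ─────────────────
  a b c d e f g h

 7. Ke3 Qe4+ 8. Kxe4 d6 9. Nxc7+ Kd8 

  a b c d e f g h
  ─────────────────
8│♜ · ♝ ♚ · · · ♜│8
7│♟ ♟ ♘ · · ♟ ♟ ♟│7
6│· · ♞ ♟ · · · ♞│6
5│· · · · · · · ·│5
4│· · ♘ · ♔ · · ·│4
3│· · · · · · · ·│3
2│♙ ♙ ♙ ♙ ♙ · ♙ ♙│2
1│♖ · ♗ ♕ · ♗ · ♖│1
  ─────────────────
  a b c d e f g h

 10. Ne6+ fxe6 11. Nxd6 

  a b c d e f g h
  ─────────────────
8│♜ · ♝ ♚ · · · ♜│8
7│♟ ♟ · · · · ♟ ♟│7
6│· · ♞ ♘ ♟ · · ♞│6
5│· · · · · · · ·│5
4│· · · · ♔ · · ·│4
3│· · · · · · · ·│3
2│♙ ♙ ♙ ♙ ♙ · ♙ ♙│2
1│♖ · ♗ ♕ · ♗ · ♖│1
  ─────────────────
  a b c d e f g h


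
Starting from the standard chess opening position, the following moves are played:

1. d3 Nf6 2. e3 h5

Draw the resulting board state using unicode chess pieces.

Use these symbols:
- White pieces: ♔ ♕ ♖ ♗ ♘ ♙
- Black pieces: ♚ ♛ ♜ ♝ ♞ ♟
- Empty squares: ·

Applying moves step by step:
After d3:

♜ ♞ ♝ ♛ ♚ ♝ ♞ ♜
♟ ♟ ♟ ♟ ♟ ♟ ♟ ♟
· · · · · · · ·
· · · · · · · ·
· · · · · · · ·
· · · ♙ · · · ·
♙ ♙ ♙ · ♙ ♙ ♙ ♙
♖ ♘ ♗ ♕ ♔ ♗ ♘ ♖


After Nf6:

♜ ♞ ♝ ♛ ♚ ♝ · ♜
♟ ♟ ♟ ♟ ♟ ♟ ♟ ♟
· · · · · ♞ · ·
· · · · · · · ·
· · · · · · · ·
· · · ♙ · · · ·
♙ ♙ ♙ · ♙ ♙ ♙ ♙
♖ ♘ ♗ ♕ ♔ ♗ ♘ ♖


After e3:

♜ ♞ ♝ ♛ ♚ ♝ · ♜
♟ ♟ ♟ ♟ ♟ ♟ ♟ ♟
· · · · · ♞ · ·
· · · · · · · ·
· · · · · · · ·
· · · ♙ ♙ · · ·
♙ ♙ ♙ · · ♙ ♙ ♙
♖ ♘ ♗ ♕ ♔ ♗ ♘ ♖


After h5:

♜ ♞ ♝ ♛ ♚ ♝ · ♜
♟ ♟ ♟ ♟ ♟ ♟ ♟ ·
· · · · · ♞ · ·
· · · · · · · ♟
· · · · · · · ·
· · · ♙ ♙ · · ·
♙ ♙ ♙ · · ♙ ♙ ♙
♖ ♘ ♗ ♕ ♔ ♗ ♘ ♖



  a b c d e f g h
  ─────────────────
8│♜ ♞ ♝ ♛ ♚ ♝ · ♜│8
7│♟ ♟ ♟ ♟ ♟ ♟ ♟ ·│7
6│· · · · · ♞ · ·│6
5│· · · · · · · ♟│5
4│· · · · · · · ·│4
3│· · · ♙ ♙ · · ·│3
2│♙ ♙ ♙ · · ♙ ♙ ♙│2
1│♖ ♘ ♗ ♕ ♔ ♗ ♘ ♖│1
  ─────────────────
  a b c d e f g h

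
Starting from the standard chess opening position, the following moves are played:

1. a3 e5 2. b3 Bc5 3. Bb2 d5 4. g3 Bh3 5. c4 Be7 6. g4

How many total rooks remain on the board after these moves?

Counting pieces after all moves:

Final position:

  a b c d e f g h
  ─────────────────
8│♜ ♞ · ♛ ♚ · ♞ ♜│8
7│♟ ♟ ♟ · ♝ ♟ ♟ ♟│7
6│· · · · · · · ·│6
5│· · · ♟ ♟ · · ·│5
4│· · ♙ · · · ♙ ·│4
3│♙ ♙ · · · · · ♝│3
2│· ♗ · ♙ ♙ ♙ · ♙│2
1│♖ ♘ · ♕ ♔ ♗ ♘ ♖│1
  ─────────────────
  a b c d e f g h


4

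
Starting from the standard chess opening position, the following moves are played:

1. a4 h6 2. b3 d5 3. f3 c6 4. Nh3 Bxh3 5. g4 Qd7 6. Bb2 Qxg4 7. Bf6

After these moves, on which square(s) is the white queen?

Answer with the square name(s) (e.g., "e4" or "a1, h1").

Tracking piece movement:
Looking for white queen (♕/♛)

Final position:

  a b c d e f g h
  ─────────────────
8│♜ ♞ · · ♚ ♝ ♞ ♜│8
7│♟ ♟ · · ♟ ♟ ♟ ·│7
6│· · ♟ · · ♗ · ♟│6
5│· · · ♟ · · · ·│5
4│♙ · · · · · ♛ ·│4
3│· ♙ · · · ♙ · ♝│3
2│· · ♙ ♙ ♙ · · ♙│2
1│♖ ♘ · ♕ ♔ ♗ · ♖│1
  ─────────────────
  a b c d e f g h


d1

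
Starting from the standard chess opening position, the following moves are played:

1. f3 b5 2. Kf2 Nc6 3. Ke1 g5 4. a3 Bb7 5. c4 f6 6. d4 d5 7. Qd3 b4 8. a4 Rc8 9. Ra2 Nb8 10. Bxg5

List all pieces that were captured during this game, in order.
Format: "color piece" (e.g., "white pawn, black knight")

Tracking captures:
  Bxg5: captured black pawn

black pawn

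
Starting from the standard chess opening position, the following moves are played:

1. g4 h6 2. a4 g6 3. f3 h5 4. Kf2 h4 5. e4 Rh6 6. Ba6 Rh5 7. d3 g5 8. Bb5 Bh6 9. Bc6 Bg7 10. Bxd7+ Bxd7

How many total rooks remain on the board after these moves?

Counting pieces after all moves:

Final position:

  a b c d e f g h
  ─────────────────
8│♜ ♞ · ♛ ♚ · ♞ ·│8
7│♟ ♟ ♟ ♝ ♟ ♟ ♝ ·│7
6│· · · · · · · ·│6
5│· · · · · · ♟ ♜│5
4│♙ · · · ♙ · ♙ ♟│4
3│· · · ♙ · ♙ · ·│3
2│· ♙ ♙ · · ♔ · ♙│2
1│♖ ♘ ♗ ♕ · · ♘ ♖│1
  ─────────────────
  a b c d e f g h


4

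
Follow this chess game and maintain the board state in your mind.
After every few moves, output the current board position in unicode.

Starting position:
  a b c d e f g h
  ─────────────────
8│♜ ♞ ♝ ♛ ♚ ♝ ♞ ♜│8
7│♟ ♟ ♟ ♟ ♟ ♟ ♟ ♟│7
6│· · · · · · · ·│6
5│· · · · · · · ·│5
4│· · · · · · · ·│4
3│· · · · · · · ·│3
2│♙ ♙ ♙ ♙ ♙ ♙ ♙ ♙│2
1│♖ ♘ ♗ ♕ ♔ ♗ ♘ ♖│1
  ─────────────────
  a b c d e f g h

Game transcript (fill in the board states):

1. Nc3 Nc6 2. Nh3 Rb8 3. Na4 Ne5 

  a b c d e f g h
  ─────────────────
8│· ♜ ♝ ♛ ♚ ♝ ♞ ♜│8
7│♟ ♟ ♟ ♟ ♟ ♟ ♟ ♟│7
6│· · · · · · · ·│6
5│· · · · ♞ · · ·│5
4│♘ · · · · · · ·│4
3│· · · · · · · ♘│3
2│♙ ♙ ♙ ♙ ♙ ♙ ♙ ♙│2
1│♖ · ♗ ♕ ♔ ♗ · ♖│1
  ─────────────────
  a b c d e f g h

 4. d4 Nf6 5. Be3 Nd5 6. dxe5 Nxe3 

  a b c d e f g h
  ─────────────────
8│· ♜ ♝ ♛ ♚ ♝ · ♜│8
7│♟ ♟ ♟ ♟ ♟ ♟ ♟ ♟│7
6│· · · · · · · ·│6
5│· · · · ♙ · · ·│5
4│♘ · · · · · · ·│4
3│· · · · ♞ · · ♘│3
2│♙ ♙ ♙ · ♙ ♙ ♙ ♙│2
1│♖ · · ♕ ♔ ♗ · ♖│1
  ─────────────────
  a b c d e f g h

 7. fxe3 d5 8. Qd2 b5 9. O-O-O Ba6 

  a b c d e f g h
  ─────────────────
8│· ♜ · ♛ ♚ ♝ · ♜│8
7│♟ · ♟ · ♟ ♟ ♟ ♟│7
6│♝ · · · · · · ·│6
5│· ♟ · ♟ ♙ · · ·│5
4│♘ · · · · · · ·│4
3│· · · · ♙ · · ♘│3
2│♙ ♙ ♙ ♕ ♙ · ♙ ♙│2
1│· · ♔ ♖ · ♗ · ♖│1
  ─────────────────
  a b c d e f g h

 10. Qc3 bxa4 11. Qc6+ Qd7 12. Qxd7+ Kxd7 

  a b c d e f g h
  ─────────────────
8│· ♜ · · · ♝ · ♜│8
7│♟ · ♟ ♚ ♟ ♟ ♟ ♟│7
6│♝ · · · · · · ·│6
5│· · · ♟ ♙ · · ·│5
4│♟ · · · · · · ·│4
3│· · · · ♙ · · ♘│3
2│♙ ♙ ♙ · ♙ · ♙ ♙│2
1│· · ♔ ♖ · ♗ · ♖│1
  ─────────────────
  a b c d e f g h



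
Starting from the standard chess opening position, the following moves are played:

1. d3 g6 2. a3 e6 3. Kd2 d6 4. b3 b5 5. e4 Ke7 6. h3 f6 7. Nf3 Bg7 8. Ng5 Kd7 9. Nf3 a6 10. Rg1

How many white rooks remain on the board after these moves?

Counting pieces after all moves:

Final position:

  a b c d e f g h
  ─────────────────
8│♜ ♞ ♝ ♛ · · ♞ ♜│8
7│· · ♟ ♚ · · ♝ ♟│7
6│♟ · · ♟ ♟ ♟ ♟ ·│6
5│· ♟ · · · · · ·│5
4│· · · · ♙ · · ·│4
3│♙ ♙ · ♙ · ♘ · ♙│3
2│· · ♙ ♔ · ♙ ♙ ·│2
1│♖ ♘ ♗ ♕ · ♗ ♖ ·│1
  ─────────────────
  a b c d e f g h


2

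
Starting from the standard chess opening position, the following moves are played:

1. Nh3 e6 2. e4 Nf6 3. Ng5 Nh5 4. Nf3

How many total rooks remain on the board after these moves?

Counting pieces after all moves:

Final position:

  a b c d e f g h
  ─────────────────
8│♜ ♞ ♝ ♛ ♚ ♝ · ♜│8
7│♟ ♟ ♟ ♟ · ♟ ♟ ♟│7
6│· · · · ♟ · · ·│6
5│· · · · · · · ♞│5
4│· · · · ♙ · · ·│4
3│· · · · · ♘ · ·│3
2│♙ ♙ ♙ ♙ · ♙ ♙ ♙│2
1│♖ ♘ ♗ ♕ ♔ ♗ · ♖│1
  ─────────────────
  a b c d e f g h


4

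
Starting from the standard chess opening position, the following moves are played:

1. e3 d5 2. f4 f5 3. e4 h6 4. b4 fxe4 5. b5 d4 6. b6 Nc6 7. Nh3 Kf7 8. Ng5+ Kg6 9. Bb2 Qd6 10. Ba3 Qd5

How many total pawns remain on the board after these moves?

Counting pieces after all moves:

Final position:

  a b c d e f g h
  ─────────────────
8│♜ · ♝ · · ♝ ♞ ♜│8
7│♟ ♟ ♟ · ♟ · ♟ ·│7
6│· ♙ ♞ · · · ♚ ♟│6
5│· · · ♛ · · ♘ ·│5
4│· · · ♟ ♟ ♙ · ·│4
3│♗ · · · · · · ·│3
2│♙ · ♙ ♙ · · ♙ ♙│2
1│♖ ♘ · ♕ ♔ ♗ · ♖│1
  ─────────────────
  a b c d e f g h


15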